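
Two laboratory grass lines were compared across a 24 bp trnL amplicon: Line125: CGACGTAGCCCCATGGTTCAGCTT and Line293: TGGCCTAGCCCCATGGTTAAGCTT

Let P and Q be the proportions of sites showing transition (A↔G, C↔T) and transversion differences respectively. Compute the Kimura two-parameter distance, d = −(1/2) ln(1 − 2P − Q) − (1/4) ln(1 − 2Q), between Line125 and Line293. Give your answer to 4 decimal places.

The sequences differ at positions 1 (C/T, transition), 3 (A/G, transition), 5 (G/C, transversion), 19 (C/A, transversion).
Of the 4 differences, 2 transitions and 2 transversions over 24 sites: P = 2/24 = 0.083333, Q = 2/24 = 0.083333.
d = −0.5·ln(0.750001) − 0.25·ln(0.833334) = −0.5·(-0.287681) − 0.25·(-0.182321) = 0.1894.

0.1894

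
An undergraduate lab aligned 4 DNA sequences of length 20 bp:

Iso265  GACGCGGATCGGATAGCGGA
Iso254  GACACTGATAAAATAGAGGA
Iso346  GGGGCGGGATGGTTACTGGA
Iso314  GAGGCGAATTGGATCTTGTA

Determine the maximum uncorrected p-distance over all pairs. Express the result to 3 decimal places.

0.600

Pairwise Hamming distances:
  Iso265 vs Iso254: 6
  Iso265 vs Iso346: 8
  Iso265 vs Iso314: 7
  Iso254 vs Iso346: 12
  Iso254 vs Iso314: 11
  Iso346 vs Iso314: 8
The largest is 12 mismatches, between Iso254 and Iso346; p = 12/20 = 0.600.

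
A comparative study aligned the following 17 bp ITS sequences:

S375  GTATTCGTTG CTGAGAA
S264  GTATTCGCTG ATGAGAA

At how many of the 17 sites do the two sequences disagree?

Differing sites — 8:T/C; 11:C/A.
That gives 2 mismatches out of 17 aligned sites, so the Hamming distance is 2.

2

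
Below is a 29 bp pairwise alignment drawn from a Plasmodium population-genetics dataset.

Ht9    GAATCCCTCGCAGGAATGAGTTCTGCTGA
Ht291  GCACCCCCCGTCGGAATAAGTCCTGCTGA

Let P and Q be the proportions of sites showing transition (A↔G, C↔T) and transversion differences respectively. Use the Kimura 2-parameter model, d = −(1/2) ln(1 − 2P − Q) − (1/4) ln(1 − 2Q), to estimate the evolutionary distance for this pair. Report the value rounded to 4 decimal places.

0.3041

Differing sites — 2:A/C (Tv); 4:T/C (Ti); 8:T/C (Ti); 11:C/T (Ti); 12:A/C (Tv); 18:G/A (Ti); 22:T/C (Ti).
Of the 7 differences, 5 transitions and 2 transversions over 29 sites: P = 5/29 = 0.172414, Q = 2/29 = 0.068966.
d = −0.5·ln(0.586206) − 0.25·ln(0.862068) = −0.5·(-0.534084) − 0.25·(-0.148421) = 0.3041.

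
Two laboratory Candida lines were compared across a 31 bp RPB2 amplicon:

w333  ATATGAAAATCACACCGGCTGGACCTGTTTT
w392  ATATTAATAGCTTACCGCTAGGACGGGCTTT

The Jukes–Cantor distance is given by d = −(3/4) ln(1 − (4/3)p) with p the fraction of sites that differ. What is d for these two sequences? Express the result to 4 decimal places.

0.4806

The sequences differ at positions 5 (G/T), 8 (A/T), 10 (T/G), 12 (A/T), 13 (C/T), 18 (G/C), 19 (C/T), 20 (T/A), 25 (C/G), 26 (T/G), 28 (T/C).
p = 11/31 = 0.354839.
d = −0.75 · ln(1 − (4/3)·0.354839) = −0.75 · ln(0.526881) = −0.75 · (-0.640781) = 0.4806.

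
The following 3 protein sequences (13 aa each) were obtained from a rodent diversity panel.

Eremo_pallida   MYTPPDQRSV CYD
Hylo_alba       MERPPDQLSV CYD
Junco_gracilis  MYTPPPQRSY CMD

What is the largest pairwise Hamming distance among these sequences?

Pairwise Hamming distances:
  Eremo_pallida vs Hylo_alba: 3
  Eremo_pallida vs Junco_gracilis: 3
  Hylo_alba vs Junco_gracilis: 6
The largest is 6, between Hylo_alba and Junco_gracilis.

6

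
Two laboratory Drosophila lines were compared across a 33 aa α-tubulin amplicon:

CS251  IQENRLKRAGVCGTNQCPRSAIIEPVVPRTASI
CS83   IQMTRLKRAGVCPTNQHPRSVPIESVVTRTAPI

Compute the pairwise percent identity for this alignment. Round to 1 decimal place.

72.7%

The sequences differ at positions 3 (E/M), 4 (N/T), 13 (G/P), 17 (C/H), 21 (A/V), 22 (I/P), 25 (P/S), 28 (P/T), 32 (S/P).
24 of the 33 sites match, so the percent identity is 24/33 × 100 = 72.7%.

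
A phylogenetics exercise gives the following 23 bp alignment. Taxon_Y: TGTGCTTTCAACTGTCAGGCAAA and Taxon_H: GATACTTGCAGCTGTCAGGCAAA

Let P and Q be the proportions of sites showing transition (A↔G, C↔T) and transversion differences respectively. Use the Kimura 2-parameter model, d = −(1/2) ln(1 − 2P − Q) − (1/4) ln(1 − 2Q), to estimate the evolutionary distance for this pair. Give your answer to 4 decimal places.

0.2615

Differing sites — 1:T/G (Tv); 2:G/A (Ti); 4:G/A (Ti); 8:T/G (Tv); 11:A/G (Ti).
Of the 5 differences, 3 transitions and 2 transversions over 23 sites: P = 3/23 = 0.130435, Q = 2/23 = 0.086957.
d = −0.5·ln(0.652173) − 0.25·ln(0.826086) = −0.5·(-0.427445) − 0.25·(-0.191056) = 0.2615.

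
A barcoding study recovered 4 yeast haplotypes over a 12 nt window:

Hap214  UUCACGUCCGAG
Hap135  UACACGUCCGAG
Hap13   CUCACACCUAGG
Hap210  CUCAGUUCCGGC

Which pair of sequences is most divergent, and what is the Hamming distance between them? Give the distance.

7

Pairwise Hamming distances:
  Hap214 vs Hap135: 1
  Hap214 vs Hap13: 6
  Hap214 vs Hap210: 5
  Hap135 vs Hap13: 7
  Hap135 vs Hap210: 6
  Hap13 vs Hap210: 6
The largest is 7, between Hap135 and Hap13.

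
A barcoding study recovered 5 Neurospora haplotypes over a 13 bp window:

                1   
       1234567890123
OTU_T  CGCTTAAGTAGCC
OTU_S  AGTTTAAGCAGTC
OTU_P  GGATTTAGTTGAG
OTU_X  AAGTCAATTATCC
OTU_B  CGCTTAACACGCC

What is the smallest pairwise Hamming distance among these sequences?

Pairwise Hamming distances:
  OTU_T vs OTU_S: 4
  OTU_T vs OTU_P: 6
  OTU_T vs OTU_X: 6
  OTU_T vs OTU_B: 3
  OTU_S vs OTU_P: 7
  OTU_S vs OTU_X: 7
  OTU_S vs OTU_B: 6
  OTU_P vs OTU_X: 10
  OTU_P vs OTU_B: 8
  OTU_X vs OTU_B: 8
The smallest is 3, between OTU_T and OTU_B.

3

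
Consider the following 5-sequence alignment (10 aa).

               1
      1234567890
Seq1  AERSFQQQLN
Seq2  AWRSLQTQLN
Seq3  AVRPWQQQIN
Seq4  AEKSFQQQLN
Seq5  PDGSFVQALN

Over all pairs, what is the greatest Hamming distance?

8

Pairwise Hamming distances:
  Seq1 vs Seq2: 3
  Seq1 vs Seq3: 4
  Seq1 vs Seq4: 1
  Seq1 vs Seq5: 5
  Seq2 vs Seq3: 5
  Seq2 vs Seq4: 4
  Seq2 vs Seq5: 7
  Seq3 vs Seq4: 5
  Seq3 vs Seq5: 8
  Seq4 vs Seq5: 5
The largest is 8, between Seq3 and Seq5.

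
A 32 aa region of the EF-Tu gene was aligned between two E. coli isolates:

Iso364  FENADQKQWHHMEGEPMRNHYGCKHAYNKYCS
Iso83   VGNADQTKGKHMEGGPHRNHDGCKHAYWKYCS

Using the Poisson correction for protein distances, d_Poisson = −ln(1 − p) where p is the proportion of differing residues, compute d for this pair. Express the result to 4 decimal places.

Mismatches occur at site 1 (F↔V), site 2 (E↔G), site 7 (K↔T), site 8 (Q↔K), site 9 (W↔G), site 10 (H↔K), site 15 (E↔G), site 17 (M↔H), site 21 (Y↔D), site 28 (N↔W).
p = 10/32 = 0.312500.
d = −ln(1 − 0.312500) = −ln(0.687500) = 0.3747.

0.3747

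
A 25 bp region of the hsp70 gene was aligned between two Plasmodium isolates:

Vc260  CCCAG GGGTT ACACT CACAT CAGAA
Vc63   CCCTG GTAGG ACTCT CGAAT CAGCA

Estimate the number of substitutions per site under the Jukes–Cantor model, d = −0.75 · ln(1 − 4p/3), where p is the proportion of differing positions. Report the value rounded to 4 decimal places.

The sequences differ at positions 4 (A/T), 7 (G/T), 8 (G/A), 9 (T/G), 10 (T/G), 13 (A/T), 17 (A/G), 18 (C/A), 24 (A/C).
p = 9/25 = 0.360000.
d = −0.75 · ln(1 − (4/3)·0.360000) = −0.75 · ln(0.520000) = −0.75 · (-0.653926) = 0.4904.

0.4904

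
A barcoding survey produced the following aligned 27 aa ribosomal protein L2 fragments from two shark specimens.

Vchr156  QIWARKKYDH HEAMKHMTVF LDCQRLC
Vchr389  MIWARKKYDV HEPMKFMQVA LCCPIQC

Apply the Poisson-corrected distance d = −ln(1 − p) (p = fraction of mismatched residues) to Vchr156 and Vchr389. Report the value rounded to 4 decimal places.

0.4626

Mismatches occur at site 1 (Q→M), site 10 (H→V), site 13 (A→P), site 16 (H→F), site 18 (T→Q), site 20 (F→A), site 22 (D→C), site 24 (Q→P), site 25 (R→I), site 26 (L→Q).
p = 10/27 = 0.370370.
d = −ln(1 − 0.370370) = −ln(0.629630) = 0.4626.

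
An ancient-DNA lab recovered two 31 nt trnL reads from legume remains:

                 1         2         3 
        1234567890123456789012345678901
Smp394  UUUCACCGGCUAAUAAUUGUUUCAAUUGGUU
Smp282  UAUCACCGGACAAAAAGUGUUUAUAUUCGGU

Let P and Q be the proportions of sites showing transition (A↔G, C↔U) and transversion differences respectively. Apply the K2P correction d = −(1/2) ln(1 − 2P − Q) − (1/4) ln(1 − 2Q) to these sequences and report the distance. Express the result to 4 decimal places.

Differing sites — 2:U/A (Tv); 10:C/A (Tv); 11:U/C (Ti); 14:U/A (Tv); 17:U/G (Tv); 23:C/A (Tv); 24:A/U (Tv); 28:G/C (Tv); 30:U/G (Tv).
Of the 9 differences, 1 transition and 8 transversions over 31 sites: P = 1/31 = 0.032258, Q = 8/31 = 0.258065.
d = −0.5·ln(0.677419) − 0.25·ln(0.483870) = −0.5·(-0.389465) − 0.25·(-0.725939) = 0.3762.

0.3762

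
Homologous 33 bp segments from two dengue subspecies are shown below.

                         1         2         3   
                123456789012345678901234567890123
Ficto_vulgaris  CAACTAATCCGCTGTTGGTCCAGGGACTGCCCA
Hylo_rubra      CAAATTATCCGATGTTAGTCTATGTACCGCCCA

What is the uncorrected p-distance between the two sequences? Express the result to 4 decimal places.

0.2424

Differing sites — 4:C/A; 6:A/T; 12:C/A; 17:G/A; 21:C/T; 23:G/T; 25:G/T; 28:T/C.
There are 8 differences over 33 sites, so p = 8/33 = 0.2424.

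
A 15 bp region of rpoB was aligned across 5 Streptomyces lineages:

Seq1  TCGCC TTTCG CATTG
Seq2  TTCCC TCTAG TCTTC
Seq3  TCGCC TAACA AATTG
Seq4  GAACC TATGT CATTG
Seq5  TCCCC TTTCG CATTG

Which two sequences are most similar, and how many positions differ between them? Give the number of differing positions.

Pairwise Hamming distances:
  Seq1 vs Seq2: 7
  Seq1 vs Seq3: 4
  Seq1 vs Seq4: 6
  Seq1 vs Seq5: 1
  Seq2 vs Seq3: 9
  Seq2 vs Seq4: 9
  Seq2 vs Seq5: 6
  Seq3 vs Seq4: 7
  Seq3 vs Seq5: 5
  Seq4 vs Seq5: 6
The smallest is 1, between Seq1 and Seq5.

1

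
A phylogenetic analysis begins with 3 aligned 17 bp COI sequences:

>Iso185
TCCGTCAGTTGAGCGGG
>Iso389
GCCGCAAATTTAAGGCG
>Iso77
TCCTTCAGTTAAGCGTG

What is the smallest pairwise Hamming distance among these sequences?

Pairwise Hamming distances:
  Iso185 vs Iso389: 8
  Iso185 vs Iso77: 3
  Iso389 vs Iso77: 9
The smallest is 3, between Iso185 and Iso77.

3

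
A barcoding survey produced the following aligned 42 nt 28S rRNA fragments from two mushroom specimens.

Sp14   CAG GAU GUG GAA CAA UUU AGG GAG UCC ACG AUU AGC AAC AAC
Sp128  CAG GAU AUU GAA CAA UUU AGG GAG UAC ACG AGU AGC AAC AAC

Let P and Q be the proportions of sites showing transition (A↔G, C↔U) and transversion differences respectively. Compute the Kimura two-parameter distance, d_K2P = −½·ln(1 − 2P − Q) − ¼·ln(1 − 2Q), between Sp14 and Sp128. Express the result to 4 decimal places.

0.1019

Mismatches occur at site 7 (G↔A, transition), site 9 (G↔U, transversion), site 26 (C↔A, transversion), site 32 (U↔G, transversion).
Of the 4 differences, 1 transition and 3 transversions over 42 sites: P = 1/42 = 0.023810, Q = 3/42 = 0.071429.
d = −0.5·ln(0.880951) − 0.25·ln(0.857142) = −0.5·(-0.126753) − 0.25·(-0.154152) = 0.1019.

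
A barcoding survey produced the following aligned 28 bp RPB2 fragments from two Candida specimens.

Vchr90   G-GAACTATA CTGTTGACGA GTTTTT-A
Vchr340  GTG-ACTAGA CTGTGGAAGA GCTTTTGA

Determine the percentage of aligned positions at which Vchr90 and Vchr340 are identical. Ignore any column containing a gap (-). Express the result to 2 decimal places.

Excluding the 3 gap columns leaves 25 comparable sites.
Mismatches occur at site 9 (T/G), site 15 (T/G), site 18 (C/A), site 22 (T/C).
21 of the 25 comparable sites match, so the percent identity is 21/25 × 100 = 84.00%.

84.00%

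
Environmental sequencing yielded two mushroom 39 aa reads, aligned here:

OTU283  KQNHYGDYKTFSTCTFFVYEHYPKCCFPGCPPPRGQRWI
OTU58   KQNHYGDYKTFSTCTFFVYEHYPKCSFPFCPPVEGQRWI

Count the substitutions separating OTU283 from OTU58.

4

Mismatches occur at site 26 (C↔S), site 29 (G↔F), site 33 (P↔V), site 34 (R↔E).
That gives 4 mismatches out of 39 aligned sites, so the Hamming distance is 4.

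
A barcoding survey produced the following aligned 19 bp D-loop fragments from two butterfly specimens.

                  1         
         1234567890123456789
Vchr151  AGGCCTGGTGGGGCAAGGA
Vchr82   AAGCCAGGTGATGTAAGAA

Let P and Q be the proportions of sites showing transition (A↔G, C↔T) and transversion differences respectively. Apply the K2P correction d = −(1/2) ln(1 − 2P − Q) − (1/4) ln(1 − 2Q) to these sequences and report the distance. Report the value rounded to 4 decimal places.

Mismatches occur at site 2 (G/A, transition), site 6 (T/A, transversion), site 11 (G/A, transition), site 12 (G/T, transversion), site 14 (C/T, transition), site 18 (G/A, transition).
Of the 6 differences, 4 transitions and 2 transversions over 19 sites: P = 4/19 = 0.210526, Q = 2/19 = 0.105263.
d = −0.5·ln(0.473685) − 0.25·ln(0.789474) = −0.5·(-0.747213) − 0.25·(-0.236388) = 0.4327.

0.4327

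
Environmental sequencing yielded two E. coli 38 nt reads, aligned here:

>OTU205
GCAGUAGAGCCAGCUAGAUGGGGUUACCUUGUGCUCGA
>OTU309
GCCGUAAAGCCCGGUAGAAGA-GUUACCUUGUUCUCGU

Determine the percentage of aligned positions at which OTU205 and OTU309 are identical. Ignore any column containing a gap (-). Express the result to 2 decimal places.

78.38%

Excluding the 1 gap column leaves 37 comparable sites.
Differing sites — 3:A/C; 7:G/A; 12:A/C; 14:C/G; 19:U/A; 21:G/A; 33:G/U; 38:A/U.
29 of the 37 comparable sites match, so the percent identity is 29/37 × 100 = 78.38%.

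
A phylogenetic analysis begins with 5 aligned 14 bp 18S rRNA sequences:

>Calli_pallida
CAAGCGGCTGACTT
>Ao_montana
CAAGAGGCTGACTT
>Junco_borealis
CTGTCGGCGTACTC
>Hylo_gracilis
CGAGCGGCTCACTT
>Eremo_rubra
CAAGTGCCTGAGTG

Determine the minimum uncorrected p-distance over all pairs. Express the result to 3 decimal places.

Pairwise Hamming distances:
  Calli_pallida vs Ao_montana: 1
  Calli_pallida vs Junco_borealis: 6
  Calli_pallida vs Hylo_gracilis: 2
  Calli_pallida vs Eremo_rubra: 4
  Ao_montana vs Junco_borealis: 7
  Ao_montana vs Hylo_gracilis: 3
  Ao_montana vs Eremo_rubra: 4
  Junco_borealis vs Hylo_gracilis: 6
  Junco_borealis vs Eremo_rubra: 9
  Hylo_gracilis vs Eremo_rubra: 6
The smallest is 1 mismatch, between Calli_pallida and Ao_montana; p = 1/14 = 0.071.

0.071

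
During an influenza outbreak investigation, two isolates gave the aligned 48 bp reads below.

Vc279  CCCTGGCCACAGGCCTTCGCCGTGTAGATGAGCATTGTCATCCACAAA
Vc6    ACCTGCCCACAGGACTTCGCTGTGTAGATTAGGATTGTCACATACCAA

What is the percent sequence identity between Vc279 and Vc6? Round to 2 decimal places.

Mismatches occur at site 1 (C↔A), site 6 (G↔C), site 14 (C↔A), site 21 (C↔T), site 30 (G↔T), site 33 (C↔G), site 41 (T↔C), site 42 (C↔A), site 43 (C↔T), site 46 (A↔C).
38 of the 48 sites match, so the percent identity is 38/48 × 100 = 79.17%.

79.17%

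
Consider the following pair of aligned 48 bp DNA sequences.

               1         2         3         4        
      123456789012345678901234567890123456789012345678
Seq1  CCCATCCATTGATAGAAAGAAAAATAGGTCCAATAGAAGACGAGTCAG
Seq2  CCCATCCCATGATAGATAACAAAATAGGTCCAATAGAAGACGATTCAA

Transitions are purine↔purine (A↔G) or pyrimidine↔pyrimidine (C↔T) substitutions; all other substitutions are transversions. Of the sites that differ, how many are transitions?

2

Differing sites — 8:A/C (Tv); 9:T/A (Tv); 17:A/T (Tv); 19:G/A (Ti); 20:A/C (Tv); 44:G/T (Tv); 48:G/A (Ti).
Of the 7 differences, 2 transitions and 5 transversions, so the answer is 2.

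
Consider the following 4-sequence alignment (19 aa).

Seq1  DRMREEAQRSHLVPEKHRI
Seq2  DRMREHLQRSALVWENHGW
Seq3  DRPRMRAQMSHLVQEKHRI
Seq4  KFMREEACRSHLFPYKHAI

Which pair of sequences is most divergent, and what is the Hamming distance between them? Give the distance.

12

Pairwise Hamming distances:
  Seq1 vs Seq2: 7
  Seq1 vs Seq3: 5
  Seq1 vs Seq4: 6
  Seq2 vs Seq3: 10
  Seq2 vs Seq4: 12
  Seq3 vs Seq4: 11
The largest is 12, between Seq2 and Seq4.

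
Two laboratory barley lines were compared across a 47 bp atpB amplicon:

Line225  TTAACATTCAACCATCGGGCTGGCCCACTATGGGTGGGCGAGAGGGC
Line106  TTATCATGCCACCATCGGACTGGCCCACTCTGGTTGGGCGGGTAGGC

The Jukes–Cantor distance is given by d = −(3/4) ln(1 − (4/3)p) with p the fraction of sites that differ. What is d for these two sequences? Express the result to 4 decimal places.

0.2211

Mismatches occur at site 4 (A→T), site 8 (T→G), site 10 (A→C), site 19 (G→A), site 30 (A→C), site 34 (G→T), site 41 (A→G), site 43 (A→T), site 44 (G→A).
p = 9/47 = 0.191489.
d = −0.75 · ln(1 − (4/3)·0.191489) = −0.75 · ln(0.744681) = −0.75 · (-0.294799) = 0.2211.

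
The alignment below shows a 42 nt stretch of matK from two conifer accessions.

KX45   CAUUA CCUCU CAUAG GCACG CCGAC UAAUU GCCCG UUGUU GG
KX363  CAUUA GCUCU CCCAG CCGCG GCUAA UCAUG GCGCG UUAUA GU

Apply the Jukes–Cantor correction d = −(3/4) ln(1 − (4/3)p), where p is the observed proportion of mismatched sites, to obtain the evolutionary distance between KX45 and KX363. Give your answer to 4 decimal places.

0.4408

The sequences differ at positions 6 (C/G), 12 (A/C), 13 (U/C), 16 (G/C), 18 (A/G), 21 (C/G), 23 (G/U), 25 (C/A), 27 (A/C), 30 (U/G), 33 (C/G), 38 (G/A), 40 (U/A), 42 (G/U).
p = 14/42 = 0.333333.
d = −0.75 · ln(1 − (4/3)·0.333333) = −0.75 · ln(0.555556) = −0.75 · (-0.587786) = 0.4408.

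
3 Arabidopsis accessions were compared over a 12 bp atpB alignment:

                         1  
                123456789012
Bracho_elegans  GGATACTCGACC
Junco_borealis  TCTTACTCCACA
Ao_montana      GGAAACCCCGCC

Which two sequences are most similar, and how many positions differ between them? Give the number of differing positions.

Pairwise Hamming distances:
  Bracho_elegans vs Junco_borealis: 5
  Bracho_elegans vs Ao_montana: 4
  Junco_borealis vs Ao_montana: 7
The smallest is 4, between Bracho_elegans and Ao_montana.

4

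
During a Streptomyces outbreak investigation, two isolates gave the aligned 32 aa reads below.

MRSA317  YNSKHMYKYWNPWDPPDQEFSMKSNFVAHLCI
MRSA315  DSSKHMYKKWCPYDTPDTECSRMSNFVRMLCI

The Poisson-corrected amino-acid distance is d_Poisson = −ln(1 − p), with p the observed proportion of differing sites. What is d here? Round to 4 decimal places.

Mismatches occur at site 1 (Y↔D), site 2 (N↔S), site 9 (Y↔K), site 11 (N↔C), site 13 (W↔Y), site 15 (P↔T), site 18 (Q↔T), site 20 (F↔C), site 22 (M↔R), site 23 (K↔M), site 28 (A↔R), site 29 (H↔M).
p = 12/32 = 0.375000.
d = −ln(1 − 0.375000) = −ln(0.625000) = 0.4700.

0.4700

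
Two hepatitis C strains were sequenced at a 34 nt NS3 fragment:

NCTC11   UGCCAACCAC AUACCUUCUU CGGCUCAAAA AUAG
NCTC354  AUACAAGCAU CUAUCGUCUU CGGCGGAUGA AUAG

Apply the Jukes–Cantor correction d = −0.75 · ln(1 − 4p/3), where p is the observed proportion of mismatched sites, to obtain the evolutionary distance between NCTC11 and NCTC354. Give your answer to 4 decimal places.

The sequences differ at positions 1 (U/A), 2 (G/U), 3 (C/A), 7 (C/G), 10 (C/U), 11 (A/C), 14 (C/U), 16 (U/G), 25 (U/G), 26 (C/G), 28 (A/U), 29 (A/G).
p = 12/34 = 0.352941.
d = −0.75 · ln(1 − (4/3)·0.352941) = −0.75 · ln(0.529412) = −0.75 · (-0.635988) = 0.4770.

0.4770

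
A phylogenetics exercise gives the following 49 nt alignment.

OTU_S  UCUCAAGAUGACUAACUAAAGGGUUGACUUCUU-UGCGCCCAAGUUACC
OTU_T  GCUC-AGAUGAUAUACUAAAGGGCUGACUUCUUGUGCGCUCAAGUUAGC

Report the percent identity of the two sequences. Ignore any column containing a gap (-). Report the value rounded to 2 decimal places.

Excluding the 2 gap columns leaves 47 comparable sites.
Differing sites — 1:U/G; 12:C/U; 13:U/A; 14:A/U; 24:U/C; 40:C/U; 48:C/G.
40 of the 47 comparable sites match, so the percent identity is 40/47 × 100 = 85.11%.

85.11%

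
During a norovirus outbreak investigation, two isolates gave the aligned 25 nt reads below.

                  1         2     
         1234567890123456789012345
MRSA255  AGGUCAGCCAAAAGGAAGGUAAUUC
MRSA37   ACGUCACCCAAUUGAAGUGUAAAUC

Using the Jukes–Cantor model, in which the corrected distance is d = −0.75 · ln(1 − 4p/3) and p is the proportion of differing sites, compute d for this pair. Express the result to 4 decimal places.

Mismatches occur at site 2 (G→C), site 7 (G→C), site 12 (A→U), site 13 (A→U), site 15 (G→A), site 17 (A→G), site 18 (G→U), site 23 (U→A).
p = 8/25 = 0.320000.
d = −0.75 · ln(1 − (4/3)·0.320000) = −0.75 · ln(0.573333) = −0.75 · (-0.556289) = 0.4172.

0.4172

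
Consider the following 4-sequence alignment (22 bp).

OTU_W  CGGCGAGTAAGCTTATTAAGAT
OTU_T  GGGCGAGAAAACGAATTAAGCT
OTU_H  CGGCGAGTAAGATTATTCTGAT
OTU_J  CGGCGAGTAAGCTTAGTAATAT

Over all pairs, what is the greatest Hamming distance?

9

Pairwise Hamming distances:
  OTU_W vs OTU_T: 6
  OTU_W vs OTU_H: 3
  OTU_W vs OTU_J: 2
  OTU_T vs OTU_H: 9
  OTU_T vs OTU_J: 8
  OTU_H vs OTU_J: 5
The largest is 9, between OTU_T and OTU_H.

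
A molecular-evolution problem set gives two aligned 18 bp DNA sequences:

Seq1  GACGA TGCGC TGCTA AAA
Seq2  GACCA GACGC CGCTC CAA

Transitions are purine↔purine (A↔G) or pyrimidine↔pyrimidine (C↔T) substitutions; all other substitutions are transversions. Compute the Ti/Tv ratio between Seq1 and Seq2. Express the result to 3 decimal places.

0.500

Mismatches occur at site 4 (G/C, transversion), site 6 (T/G, transversion), site 7 (G/A, transition), site 11 (T/C, transition), site 15 (A/C, transversion), site 16 (A/C, transversion).
Of the 6 differences, 2 transitions and 4 transversions, so Ti/Tv = 2/4 = 0.500.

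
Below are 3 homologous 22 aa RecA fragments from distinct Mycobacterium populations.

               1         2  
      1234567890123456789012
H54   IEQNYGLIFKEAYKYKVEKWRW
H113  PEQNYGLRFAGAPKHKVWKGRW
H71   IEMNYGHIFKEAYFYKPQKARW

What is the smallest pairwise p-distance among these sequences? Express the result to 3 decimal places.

Pairwise Hamming distances:
  H54 vs H113: 8
  H54 vs H71: 6
  H113 vs H71: 12
The smallest is 6 mismatches, between H54 and H71; p = 6/22 = 0.273.

0.273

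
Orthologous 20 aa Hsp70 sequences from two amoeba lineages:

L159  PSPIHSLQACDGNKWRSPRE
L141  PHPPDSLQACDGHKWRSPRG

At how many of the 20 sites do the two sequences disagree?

5

The sequences differ at positions 2 (S/H), 4 (I/P), 5 (H/D), 13 (N/H), 20 (E/G).
That gives 5 mismatches out of 20 aligned sites, so the Hamming distance is 5.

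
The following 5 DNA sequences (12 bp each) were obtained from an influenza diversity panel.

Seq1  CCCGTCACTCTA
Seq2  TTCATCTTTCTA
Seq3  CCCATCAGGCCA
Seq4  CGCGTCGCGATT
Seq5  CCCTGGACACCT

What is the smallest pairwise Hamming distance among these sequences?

4

Pairwise Hamming distances:
  Seq1 vs Seq2: 5
  Seq1 vs Seq3: 4
  Seq1 vs Seq4: 5
  Seq1 vs Seq5: 6
  Seq2 vs Seq3: 6
  Seq2 vs Seq4: 8
  Seq2 vs Seq5: 10
  Seq3 vs Seq4: 7
  Seq3 vs Seq5: 6
  Seq4 vs Seq5: 8
The smallest is 4, between Seq1 and Seq3.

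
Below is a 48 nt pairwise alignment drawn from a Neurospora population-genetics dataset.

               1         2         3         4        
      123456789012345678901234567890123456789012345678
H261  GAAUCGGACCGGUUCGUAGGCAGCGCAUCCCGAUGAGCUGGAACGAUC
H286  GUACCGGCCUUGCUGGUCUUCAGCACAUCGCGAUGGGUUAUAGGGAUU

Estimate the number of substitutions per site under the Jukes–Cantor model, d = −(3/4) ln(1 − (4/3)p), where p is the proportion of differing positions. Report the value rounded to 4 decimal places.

0.5627

Differing sites — 2:A/U; 4:U/C; 8:A/C; 10:C/U; 11:G/U; 13:U/C; 15:C/G; 18:A/C; 19:G/U; 20:G/U; 25:G/A; 30:C/G; 36:A/G; 38:C/U; 40:G/A; 41:G/U; 43:A/G; 44:C/G; 48:C/U.
p = 19/48 = 0.395833.
d = −0.75 · ln(1 − (4/3)·0.395833) = −0.75 · ln(0.472223) = −0.75 · (-0.750304) = 0.5627.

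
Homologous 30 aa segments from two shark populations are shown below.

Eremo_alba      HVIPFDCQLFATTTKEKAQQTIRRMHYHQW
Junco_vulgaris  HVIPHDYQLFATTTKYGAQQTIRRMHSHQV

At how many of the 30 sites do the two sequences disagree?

6

Mismatches occur at site 5 (F→H), site 7 (C→Y), site 16 (E→Y), site 17 (K→G), site 27 (Y→S), site 30 (W→V).
That gives 6 mismatches out of 30 aligned sites, so the Hamming distance is 6.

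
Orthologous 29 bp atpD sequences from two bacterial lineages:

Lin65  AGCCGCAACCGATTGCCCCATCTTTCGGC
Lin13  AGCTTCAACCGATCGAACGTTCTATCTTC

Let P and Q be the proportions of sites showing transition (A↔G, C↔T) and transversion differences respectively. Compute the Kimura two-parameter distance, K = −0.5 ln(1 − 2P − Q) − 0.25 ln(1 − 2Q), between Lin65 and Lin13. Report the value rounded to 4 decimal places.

Differing sites — 4:C/T (Ti); 5:G/T (Tv); 14:T/C (Ti); 16:C/A (Tv); 17:C/A (Tv); 19:C/G (Tv); 20:A/T (Tv); 24:T/A (Tv); 27:G/T (Tv); 28:G/T (Tv).
Of the 10 differences, 2 transitions and 8 transversions over 29 sites: P = 2/29 = 0.068966, Q = 8/29 = 0.275862.
d = −0.5·ln(0.586206) − 0.25·ln(0.448276) = −0.5·(-0.534084) − 0.25·(-0.802346) = 0.4676.

0.4676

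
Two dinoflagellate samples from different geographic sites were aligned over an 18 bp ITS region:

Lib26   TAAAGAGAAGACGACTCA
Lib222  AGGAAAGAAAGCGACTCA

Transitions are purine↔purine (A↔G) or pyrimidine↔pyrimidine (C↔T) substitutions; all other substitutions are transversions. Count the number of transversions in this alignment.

1

Mismatches occur at site 1 (T/A, transversion), site 2 (A/G, transition), site 3 (A/G, transition), site 5 (G/A, transition), site 10 (G/A, transition), site 11 (A/G, transition).
Of the 6 differences, 5 transitions and 1 transversion, so the answer is 1.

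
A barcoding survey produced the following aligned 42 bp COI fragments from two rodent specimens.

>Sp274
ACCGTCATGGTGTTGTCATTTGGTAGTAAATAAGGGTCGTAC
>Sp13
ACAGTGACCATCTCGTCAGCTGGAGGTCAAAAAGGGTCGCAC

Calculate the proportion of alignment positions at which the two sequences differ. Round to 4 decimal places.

0.3333

Mismatches occur at site 3 (C↔A), site 6 (C↔G), site 8 (T↔C), site 9 (G↔C), site 10 (G↔A), site 12 (G↔C), site 14 (T↔C), site 19 (T↔G), site 20 (T↔C), site 24 (T↔A), site 25 (A↔G), site 28 (A↔C), site 31 (T↔A), site 40 (T↔C).
There are 14 differences over 42 sites, so p = 14/42 = 0.3333.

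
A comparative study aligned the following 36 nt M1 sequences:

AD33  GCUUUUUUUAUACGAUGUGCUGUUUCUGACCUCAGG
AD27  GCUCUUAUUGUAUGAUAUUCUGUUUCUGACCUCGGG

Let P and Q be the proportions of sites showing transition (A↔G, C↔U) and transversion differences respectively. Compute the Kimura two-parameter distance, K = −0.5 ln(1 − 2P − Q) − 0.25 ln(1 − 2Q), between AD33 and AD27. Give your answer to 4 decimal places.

The sequences differ at positions 4 (U/C, transition), 7 (U/A, transversion), 10 (A/G, transition), 13 (C/U, transition), 17 (G/A, transition), 19 (G/U, transversion), 34 (A/G, transition).
Of the 7 differences, 5 transitions and 2 transversions over 36 sites: P = 5/36 = 0.138889, Q = 2/36 = 0.055556.
d = −0.5·ln(0.666666) − 0.25·ln(0.888888) = −0.5·(-0.405466) − 0.25·(-0.117784) = 0.2322.

0.2322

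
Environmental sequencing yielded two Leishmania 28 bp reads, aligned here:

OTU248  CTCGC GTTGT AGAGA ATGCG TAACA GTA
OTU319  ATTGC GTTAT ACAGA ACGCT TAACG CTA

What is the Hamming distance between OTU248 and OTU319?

8

Mismatches occur at site 1 (C↔A), site 3 (C↔T), site 9 (G↔A), site 12 (G↔C), site 17 (T↔C), site 20 (G↔T), site 25 (A↔G), site 26 (G↔C).
That gives 8 mismatches out of 28 aligned sites, so the Hamming distance is 8.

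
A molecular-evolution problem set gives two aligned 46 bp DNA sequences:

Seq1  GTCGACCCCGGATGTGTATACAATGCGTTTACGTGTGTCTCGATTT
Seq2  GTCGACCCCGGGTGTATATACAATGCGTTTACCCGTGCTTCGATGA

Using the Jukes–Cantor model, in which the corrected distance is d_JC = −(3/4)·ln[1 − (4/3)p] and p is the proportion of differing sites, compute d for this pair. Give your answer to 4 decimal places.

Differing sites — 12:A/G; 16:G/A; 33:G/C; 34:T/C; 38:T/C; 39:C/T; 45:T/G; 46:T/A.
p = 8/46 = 0.173913.
d = −0.75 · ln(1 − (4/3)·0.173913) = −0.75 · ln(0.768116) = −0.75 · (-0.263815) = 0.1979.

0.1979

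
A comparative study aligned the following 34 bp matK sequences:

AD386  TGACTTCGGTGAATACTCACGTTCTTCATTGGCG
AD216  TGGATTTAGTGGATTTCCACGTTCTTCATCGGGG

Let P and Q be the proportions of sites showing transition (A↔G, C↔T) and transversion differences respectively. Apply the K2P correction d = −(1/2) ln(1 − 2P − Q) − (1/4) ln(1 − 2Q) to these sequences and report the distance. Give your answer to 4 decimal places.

0.3951

Differing sites — 3:A/G (Ti); 4:C/A (Tv); 7:C/T (Ti); 8:G/A (Ti); 12:A/G (Ti); 15:A/T (Tv); 16:C/T (Ti); 17:T/C (Ti); 30:T/C (Ti); 33:C/G (Tv).
Of the 10 differences, 7 transitions and 3 transversions over 34 sites: P = 7/34 = 0.205882, Q = 3/34 = 0.088235.
d = −0.5·ln(0.500001) − 0.25·ln(0.823530) = −0.5·(-0.693145) − 0.25·(-0.194155) = 0.3951.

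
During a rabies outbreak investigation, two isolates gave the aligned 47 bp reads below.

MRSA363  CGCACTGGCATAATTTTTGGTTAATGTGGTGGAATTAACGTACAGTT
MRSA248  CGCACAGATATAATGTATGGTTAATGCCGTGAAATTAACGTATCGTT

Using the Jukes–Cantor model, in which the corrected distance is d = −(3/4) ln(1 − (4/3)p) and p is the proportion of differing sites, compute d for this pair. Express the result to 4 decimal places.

0.2502

The sequences differ at positions 6 (T/A), 8 (G/A), 9 (C/T), 15 (T/G), 17 (T/A), 27 (T/C), 28 (G/C), 32 (G/A), 43 (C/T), 44 (A/C).
p = 10/47 = 0.212766.
d = −0.75 · ln(1 − (4/3)·0.212766) = −0.75 · ln(0.716312) = −0.75 · (-0.333639) = 0.2502.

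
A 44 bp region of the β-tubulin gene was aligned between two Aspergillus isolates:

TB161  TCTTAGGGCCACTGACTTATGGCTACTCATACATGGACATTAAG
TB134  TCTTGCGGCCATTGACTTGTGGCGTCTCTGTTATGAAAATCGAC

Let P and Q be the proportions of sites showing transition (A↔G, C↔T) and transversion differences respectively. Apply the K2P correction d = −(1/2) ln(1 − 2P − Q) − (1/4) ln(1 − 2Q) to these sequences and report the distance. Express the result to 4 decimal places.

Mismatches occur at site 5 (A↔G, transition), site 6 (G↔C, transversion), site 12 (C↔T, transition), site 19 (A↔G, transition), site 24 (T↔G, transversion), site 25 (A↔T, transversion), site 29 (A↔T, transversion), site 30 (T↔G, transversion), site 31 (A↔T, transversion), site 32 (C↔T, transition), site 36 (G↔A, transition), site 38 (C↔A, transversion), site 41 (T↔C, transition), site 42 (A↔G, transition), site 44 (G↔C, transversion).
Of the 15 differences, 7 transitions and 8 transversions over 44 sites: P = 7/44 = 0.159091, Q = 8/44 = 0.181818.
d = −0.5·ln(0.500000) − 0.25·ln(0.636364) = −0.5·(-0.693147) − 0.25·(-0.451985) = 0.4596.

0.4596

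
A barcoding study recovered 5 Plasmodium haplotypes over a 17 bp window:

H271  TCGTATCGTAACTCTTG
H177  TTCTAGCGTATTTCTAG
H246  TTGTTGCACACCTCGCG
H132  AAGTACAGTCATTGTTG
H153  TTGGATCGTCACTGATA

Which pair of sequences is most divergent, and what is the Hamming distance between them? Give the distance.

13

Pairwise Hamming distances:
  H271 vs H177: 6
  H271 vs H246: 8
  H271 vs H132: 7
  H271 vs H153: 6
  H177 vs H246: 8
  H177 vs H132: 9
  H177 vs H153: 10
  H246 vs H132: 13
  H246 vs H153: 11
  H132 vs H153: 8
The largest is 13, between H246 and H132.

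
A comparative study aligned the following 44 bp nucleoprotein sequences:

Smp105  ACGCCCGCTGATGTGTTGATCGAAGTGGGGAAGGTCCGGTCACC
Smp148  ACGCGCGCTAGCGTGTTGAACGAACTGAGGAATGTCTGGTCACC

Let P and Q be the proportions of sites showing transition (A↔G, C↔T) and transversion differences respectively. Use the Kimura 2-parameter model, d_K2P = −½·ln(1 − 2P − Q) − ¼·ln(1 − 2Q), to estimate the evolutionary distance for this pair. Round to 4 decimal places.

Mismatches occur at site 5 (C/G, transversion), site 10 (G/A, transition), site 11 (A/G, transition), site 12 (T/C, transition), site 20 (T/A, transversion), site 25 (G/C, transversion), site 28 (G/A, transition), site 33 (G/T, transversion), site 37 (C/T, transition).
Of the 9 differences, 5 transitions and 4 transversions over 44 sites: P = 5/44 = 0.113636, Q = 4/44 = 0.090909.
d = −0.5·ln(0.681819) − 0.25·ln(0.818182) = −0.5·(-0.382991) − 0.25·(-0.200670) = 0.2417.

0.2417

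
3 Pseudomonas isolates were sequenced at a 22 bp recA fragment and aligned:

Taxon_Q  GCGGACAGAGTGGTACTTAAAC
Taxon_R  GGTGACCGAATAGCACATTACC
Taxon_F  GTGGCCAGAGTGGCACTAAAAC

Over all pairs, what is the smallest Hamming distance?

Pairwise Hamming distances:
  Taxon_Q vs Taxon_R: 9
  Taxon_Q vs Taxon_F: 4
  Taxon_R vs Taxon_F: 10
The smallest is 4, between Taxon_Q and Taxon_F.

4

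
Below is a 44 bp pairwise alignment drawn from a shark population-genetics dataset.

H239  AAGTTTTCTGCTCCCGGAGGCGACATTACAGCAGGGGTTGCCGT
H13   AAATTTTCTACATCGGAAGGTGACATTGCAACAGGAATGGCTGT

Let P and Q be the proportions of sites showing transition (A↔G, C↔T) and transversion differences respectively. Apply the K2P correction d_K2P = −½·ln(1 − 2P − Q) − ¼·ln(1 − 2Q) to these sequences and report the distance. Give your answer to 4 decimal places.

0.4065

Mismatches occur at site 3 (G/A, transition), site 10 (G/A, transition), site 12 (T/A, transversion), site 13 (C/T, transition), site 15 (C/G, transversion), site 17 (G/A, transition), site 21 (C/T, transition), site 28 (A/G, transition), site 31 (G/A, transition), site 36 (G/A, transition), site 37 (G/A, transition), site 39 (T/G, transversion), site 42 (C/T, transition).
Of the 13 differences, 10 transitions and 3 transversions over 44 sites: P = 10/44 = 0.227273, Q = 3/44 = 0.068182.
d = −0.5·ln(0.477272) − 0.25·ln(0.863636) = −0.5·(-0.739669) − 0.25·(-0.146604) = 0.4065.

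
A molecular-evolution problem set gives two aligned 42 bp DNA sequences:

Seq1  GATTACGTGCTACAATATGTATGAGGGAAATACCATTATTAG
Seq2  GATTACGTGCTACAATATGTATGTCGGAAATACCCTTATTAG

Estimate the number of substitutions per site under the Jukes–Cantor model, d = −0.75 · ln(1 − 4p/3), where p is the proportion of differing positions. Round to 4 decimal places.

0.0751

Differing sites — 24:A/T; 25:G/C; 35:A/C.
p = 3/42 = 0.071429.
d = −0.75 · ln(1 − (4/3)·0.071429) = −0.75 · ln(0.904761) = −0.75 · (-0.100084) = 0.0751.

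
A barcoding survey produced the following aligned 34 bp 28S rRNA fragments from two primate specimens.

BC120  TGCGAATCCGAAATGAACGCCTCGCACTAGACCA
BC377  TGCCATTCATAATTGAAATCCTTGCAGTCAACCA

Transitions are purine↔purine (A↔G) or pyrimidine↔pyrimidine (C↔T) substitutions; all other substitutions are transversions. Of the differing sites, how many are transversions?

The sequences differ at positions 4 (G/C, transversion), 6 (A/T, transversion), 9 (C/A, transversion), 10 (G/T, transversion), 13 (A/T, transversion), 18 (C/A, transversion), 19 (G/T, transversion), 23 (C/T, transition), 27 (C/G, transversion), 29 (A/C, transversion), 30 (G/A, transition).
Of the 11 differences, 2 transitions and 9 transversions, so the answer is 9.

9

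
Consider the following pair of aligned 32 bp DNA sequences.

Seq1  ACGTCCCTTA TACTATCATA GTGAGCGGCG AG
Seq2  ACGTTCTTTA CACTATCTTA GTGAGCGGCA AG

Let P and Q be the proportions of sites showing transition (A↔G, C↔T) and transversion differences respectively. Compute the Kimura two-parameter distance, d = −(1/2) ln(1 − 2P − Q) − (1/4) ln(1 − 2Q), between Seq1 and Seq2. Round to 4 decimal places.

0.1813

The sequences differ at positions 5 (C/T, transition), 7 (C/T, transition), 11 (T/C, transition), 18 (A/T, transversion), 30 (G/A, transition).
Of the 5 differences, 4 transitions and 1 transversion over 32 sites: P = 4/32 = 0.125000, Q = 1/32 = 0.031250.
d = −0.5·ln(0.718750) − 0.25·ln(0.937500) = −0.5·(-0.330242) − 0.25·(-0.064539) = 0.1813.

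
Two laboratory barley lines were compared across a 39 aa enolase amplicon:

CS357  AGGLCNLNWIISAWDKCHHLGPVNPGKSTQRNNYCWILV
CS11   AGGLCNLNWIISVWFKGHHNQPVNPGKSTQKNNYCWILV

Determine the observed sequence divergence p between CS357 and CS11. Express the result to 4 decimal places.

Mismatches occur at site 13 (A→V), site 15 (D→F), site 17 (C→G), site 20 (L→N), site 21 (G→Q), site 31 (R→K).
There are 6 differences over 39 sites, so p = 6/39 = 0.1538.

0.1538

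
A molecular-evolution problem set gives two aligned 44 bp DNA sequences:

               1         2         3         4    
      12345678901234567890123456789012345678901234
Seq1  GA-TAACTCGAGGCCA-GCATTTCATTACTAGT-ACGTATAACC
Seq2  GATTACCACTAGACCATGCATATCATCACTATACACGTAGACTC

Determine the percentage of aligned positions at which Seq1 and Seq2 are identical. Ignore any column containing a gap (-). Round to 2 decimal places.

73.17%

Excluding the 3 gap columns leaves 41 comparable sites.
Mismatches occur at site 6 (A→C), site 8 (T→A), site 10 (G→T), site 13 (G→A), site 22 (T→A), site 27 (T→C), site 32 (G→T), site 33 (T→A), site 40 (T→G), site 42 (A→C), site 43 (C→T).
30 of the 41 comparable sites match, so the percent identity is 30/41 × 100 = 73.17%.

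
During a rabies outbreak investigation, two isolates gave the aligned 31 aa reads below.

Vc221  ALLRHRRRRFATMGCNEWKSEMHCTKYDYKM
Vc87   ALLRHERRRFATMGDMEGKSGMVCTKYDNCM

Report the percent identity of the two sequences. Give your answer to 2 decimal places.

74.19%

Mismatches occur at site 6 (R/E), site 15 (C/D), site 16 (N/M), site 18 (W/G), site 21 (E/G), site 23 (H/V), site 29 (Y/N), site 30 (K/C).
23 of the 31 sites match, so the percent identity is 23/31 × 100 = 74.19%.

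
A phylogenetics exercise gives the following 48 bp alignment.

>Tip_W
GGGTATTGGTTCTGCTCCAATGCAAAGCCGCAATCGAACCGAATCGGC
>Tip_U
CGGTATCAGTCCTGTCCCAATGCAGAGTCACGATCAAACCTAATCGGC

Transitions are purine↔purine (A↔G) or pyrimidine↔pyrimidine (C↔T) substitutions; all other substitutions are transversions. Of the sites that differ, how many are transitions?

The sequences differ at positions 1 (G/C, transversion), 7 (T/C, transition), 8 (G/A, transition), 11 (T/C, transition), 15 (C/T, transition), 16 (T/C, transition), 25 (A/G, transition), 28 (C/T, transition), 30 (G/A, transition), 32 (A/G, transition), 36 (G/A, transition), 41 (G/T, transversion).
Of the 12 differences, 10 transitions and 2 transversions, so the answer is 10.

10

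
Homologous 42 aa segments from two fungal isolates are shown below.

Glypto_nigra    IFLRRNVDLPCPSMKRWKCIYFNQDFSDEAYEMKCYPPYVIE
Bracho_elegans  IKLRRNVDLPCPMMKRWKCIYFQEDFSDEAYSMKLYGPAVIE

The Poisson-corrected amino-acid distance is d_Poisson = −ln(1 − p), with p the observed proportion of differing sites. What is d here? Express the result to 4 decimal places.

0.2113

The sequences differ at positions 2 (F/K), 13 (S/M), 23 (N/Q), 24 (Q/E), 32 (E/S), 35 (C/L), 37 (P/G), 39 (Y/A).
p = 8/42 = 0.190476.
d = −ln(1 − 0.190476) = −ln(0.809524) = 0.2113.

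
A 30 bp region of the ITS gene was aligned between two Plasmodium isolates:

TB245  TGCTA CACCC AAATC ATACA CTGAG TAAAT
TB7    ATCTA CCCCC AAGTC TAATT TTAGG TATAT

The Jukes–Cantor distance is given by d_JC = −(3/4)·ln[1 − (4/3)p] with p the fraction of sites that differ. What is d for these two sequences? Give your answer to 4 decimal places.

Differing sites — 1:T/A; 2:G/T; 7:A/C; 13:A/G; 16:A/T; 17:T/A; 19:C/T; 20:A/T; 21:C/T; 23:G/A; 24:A/G; 28:A/T.
p = 12/30 = 0.400000.
d = −0.75 · ln(1 − (4/3)·0.400000) = −0.75 · ln(0.466667) = −0.75 · (-0.762139) = 0.5716.

0.5716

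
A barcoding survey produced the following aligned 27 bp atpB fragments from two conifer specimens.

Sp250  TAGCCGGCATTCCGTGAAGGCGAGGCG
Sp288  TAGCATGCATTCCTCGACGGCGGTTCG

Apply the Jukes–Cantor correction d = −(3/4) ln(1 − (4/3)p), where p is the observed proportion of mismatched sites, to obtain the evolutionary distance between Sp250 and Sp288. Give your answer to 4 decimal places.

The sequences differ at positions 5 (C/A), 6 (G/T), 14 (G/T), 15 (T/C), 18 (A/C), 23 (A/G), 24 (G/T), 25 (G/T).
p = 8/27 = 0.296296.
d = −0.75 · ln(1 − (4/3)·0.296296) = −0.75 · ln(0.604939) = −0.75 · (-0.502628) = 0.3770.

0.3770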